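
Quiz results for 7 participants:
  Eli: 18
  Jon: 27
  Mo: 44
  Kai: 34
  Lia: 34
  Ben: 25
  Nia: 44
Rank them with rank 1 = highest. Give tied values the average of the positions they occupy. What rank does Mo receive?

1.5

Sorted (descending): 44, 44, 34, 34, 27, 25, 18
The 2 values of 44 occupy positions 1–2 → average rank (1+2)/2 = 1.5.
The 2 values of 34 occupy positions 3–4 → average rank (3+4)/2 = 3.5.
Mo has value 44 → rank 1.5.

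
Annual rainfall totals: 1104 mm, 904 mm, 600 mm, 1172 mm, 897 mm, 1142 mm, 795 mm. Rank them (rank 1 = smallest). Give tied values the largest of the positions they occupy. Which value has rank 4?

904

Sorted (ascending): 600, 795, 897, 904, 1104, 1142, 1172
No ties — each value takes its position as its rank.
Rank 4 → value 904.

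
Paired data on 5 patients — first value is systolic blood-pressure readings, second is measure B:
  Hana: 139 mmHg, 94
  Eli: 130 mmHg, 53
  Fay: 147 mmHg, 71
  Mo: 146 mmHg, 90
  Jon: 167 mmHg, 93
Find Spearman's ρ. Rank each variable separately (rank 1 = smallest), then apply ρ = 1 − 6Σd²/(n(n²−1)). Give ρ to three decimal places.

Ranks of variable 1: 2, 1, 4, 3, 5
Ranks of variable 2: 5, 1, 2, 3, 4
d = r₁ − r₂: -3, 0, 2, 0, 1
d²: 9, 0, 4, 0, 1; Σd² = 14
ρ = 1 − 6·14/(5·24) = 1 − 84/120 = 0.300

0.300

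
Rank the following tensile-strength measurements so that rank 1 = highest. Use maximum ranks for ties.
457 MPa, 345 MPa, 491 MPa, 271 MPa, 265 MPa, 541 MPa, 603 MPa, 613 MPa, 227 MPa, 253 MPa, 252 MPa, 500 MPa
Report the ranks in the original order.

Sorted (descending): 613, 603, 541, 500, 491, 457, 345, 271, 265, 253, 252, 227
No ties — each value takes its position as its rank.

6, 7, 5, 8, 9, 3, 2, 1, 12, 10, 11, 4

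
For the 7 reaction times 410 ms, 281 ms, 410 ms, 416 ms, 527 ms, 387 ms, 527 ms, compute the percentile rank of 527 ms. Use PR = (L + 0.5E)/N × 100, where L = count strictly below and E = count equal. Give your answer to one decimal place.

N = 7.
Strictly below 527: 5. Equal to 527: 2.
PR = (5 + 0.5·2)/7 × 100 = 85.7

85.7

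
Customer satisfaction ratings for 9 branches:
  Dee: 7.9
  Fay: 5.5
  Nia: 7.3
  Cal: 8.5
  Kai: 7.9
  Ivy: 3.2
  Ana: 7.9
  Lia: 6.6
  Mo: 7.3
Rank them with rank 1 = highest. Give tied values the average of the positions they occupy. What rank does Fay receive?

Sorted (descending): 8.5, 7.9, 7.9, 7.9, 7.3, 7.3, 6.6, 5.5, 3.2
The 3 values of 7.9 occupy positions 2–4 → average rank 3.
The 2 values of 7.3 occupy positions 5–6 → average rank (5+6)/2 = 5.5.
Fay has value 5.5 → rank 8.

8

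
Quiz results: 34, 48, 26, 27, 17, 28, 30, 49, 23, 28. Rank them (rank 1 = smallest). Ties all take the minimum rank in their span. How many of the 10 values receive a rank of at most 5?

6

Sorted (ascending): 17, 23, 26, 27, 28, 28, 30, 34, 48, 49
The 2 values of 28 occupy positions 5–6 → each gets rank 5.
Ranks ≤ 5: {1, 2, 3, 4, 5, 5} → 6 values.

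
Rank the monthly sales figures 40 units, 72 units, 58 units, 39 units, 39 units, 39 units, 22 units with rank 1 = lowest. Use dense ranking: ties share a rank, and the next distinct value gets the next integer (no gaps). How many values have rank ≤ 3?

Sorted (ascending): 22, 39, 39, 39, 40, 58, 72
The 3 values of 39 share dense rank 2.
Remaining distinct values take the next consecutive integers.
Ranks ≤ 3: {1, 2, 2, 2, 3} → 5 values.

5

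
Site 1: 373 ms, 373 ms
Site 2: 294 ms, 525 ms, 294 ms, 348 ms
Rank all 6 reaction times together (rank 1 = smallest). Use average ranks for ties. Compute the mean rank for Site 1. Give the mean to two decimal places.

4.50

Sorted (ascending): 294, 294, 348, 373, 373, 525
The 2 values of 294 occupy positions 1–2 → average rank (1+2)/2 = 1.5.
The 2 values of 373 occupy positions 4–5 → average rank (4+5)/2 = 4.5.
Site 1 values → pooled ranks: 373→4.5, 373→4.5
Mean rank = (4.5 + 4.5) / 2 = 4.50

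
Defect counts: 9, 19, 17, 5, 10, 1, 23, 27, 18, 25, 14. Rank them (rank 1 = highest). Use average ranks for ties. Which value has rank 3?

Sorted (descending): 27, 25, 23, 19, 18, 17, 14, 10, 9, 5, 1
No ties — each value takes its position as its rank.
Rank 3 → value 23.

23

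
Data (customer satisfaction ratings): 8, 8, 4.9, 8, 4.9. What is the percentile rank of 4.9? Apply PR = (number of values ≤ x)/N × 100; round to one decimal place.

N = 5.
Strictly below 4.9: 0. Equal to 4.9: 2.
PR = 2/5 × 100 = 40.0

40.0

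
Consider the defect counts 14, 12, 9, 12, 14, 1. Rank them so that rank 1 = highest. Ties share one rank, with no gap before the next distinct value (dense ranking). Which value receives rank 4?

Sorted (descending): 14, 14, 12, 12, 9, 1
The 2 values of 14 share dense rank 1.
The 2 values of 12 share dense rank 2.
Remaining distinct values take the next consecutive integers.
Rank 4 → value 1.

1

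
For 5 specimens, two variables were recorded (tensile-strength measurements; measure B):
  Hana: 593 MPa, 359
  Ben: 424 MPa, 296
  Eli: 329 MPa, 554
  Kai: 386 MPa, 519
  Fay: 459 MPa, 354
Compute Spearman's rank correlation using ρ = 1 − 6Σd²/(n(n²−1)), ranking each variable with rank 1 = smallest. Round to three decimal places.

Ranks of variable 1: 5, 3, 1, 2, 4
Ranks of variable 2: 3, 1, 5, 4, 2
d = r₁ − r₂: 2, 2, -4, -2, 2
d²: 4, 4, 16, 4, 4; Σd² = 32
ρ = 1 − 6·32/(5·24) = 1 − 192/120 = -0.600

-0.600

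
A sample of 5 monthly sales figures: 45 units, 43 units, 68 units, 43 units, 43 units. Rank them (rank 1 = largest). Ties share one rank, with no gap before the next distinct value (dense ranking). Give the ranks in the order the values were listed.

Sorted (descending): 68, 45, 43, 43, 43
The 3 values of 43 share dense rank 3.
Remaining distinct values take the next consecutive integers.

2, 3, 1, 3, 3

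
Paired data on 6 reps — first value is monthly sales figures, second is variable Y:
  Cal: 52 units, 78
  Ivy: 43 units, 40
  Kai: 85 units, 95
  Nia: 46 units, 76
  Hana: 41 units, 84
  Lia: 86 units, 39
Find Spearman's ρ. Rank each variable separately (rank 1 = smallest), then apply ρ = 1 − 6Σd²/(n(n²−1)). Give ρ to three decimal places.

-0.200

Ranks of variable 1: 4, 2, 5, 3, 1, 6
Ranks of variable 2: 4, 2, 6, 3, 5, 1
d = r₁ − r₂: 0, 0, -1, 0, -4, 5
d²: 0, 0, 1, 0, 16, 25; Σd² = 42
ρ = 1 − 6·42/(6·35) = 1 − 252/210 = -0.200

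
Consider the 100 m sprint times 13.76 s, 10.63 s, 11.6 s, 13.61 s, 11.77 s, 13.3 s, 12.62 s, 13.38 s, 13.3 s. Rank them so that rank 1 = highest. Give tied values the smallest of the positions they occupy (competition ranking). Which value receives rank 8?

Sorted (descending): 13.76, 13.61, 13.38, 13.3, 13.3, 12.62, 11.77, 11.6, 10.63
The 2 values of 13.3 occupy positions 4–5 → each gets rank 4.
Rank 8 → value 11.6.

11.6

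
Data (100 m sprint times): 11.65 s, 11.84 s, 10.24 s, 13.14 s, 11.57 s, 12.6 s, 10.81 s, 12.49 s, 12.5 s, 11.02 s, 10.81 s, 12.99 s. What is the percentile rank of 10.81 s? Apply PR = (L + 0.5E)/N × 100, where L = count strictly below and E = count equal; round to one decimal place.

N = 12.
Strictly below 10.81: 1. Equal to 10.81: 2.
PR = (1 + 0.5·2)/12 × 100 = 16.7

16.7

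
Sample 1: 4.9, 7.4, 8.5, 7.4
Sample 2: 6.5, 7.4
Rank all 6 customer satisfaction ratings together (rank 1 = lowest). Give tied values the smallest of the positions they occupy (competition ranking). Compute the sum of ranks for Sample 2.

Sorted (ascending): 4.9, 6.5, 7.4, 7.4, 7.4, 8.5
The 3 values of 7.4 occupy positions 3–5 → each gets rank 3.
Sample 2 values → pooled ranks: 6.5→2, 7.4→3
Rank sum = 2 + 3 = 5

5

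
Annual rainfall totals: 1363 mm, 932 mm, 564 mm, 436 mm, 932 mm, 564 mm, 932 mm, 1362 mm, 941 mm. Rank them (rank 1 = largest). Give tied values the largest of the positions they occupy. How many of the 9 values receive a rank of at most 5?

3

Sorted (descending): 1363, 1362, 941, 932, 932, 932, 564, 564, 436
The 3 values of 932 occupy positions 4–6 → each gets rank 6.
The 2 values of 564 occupy positions 7–8 → each gets rank 8.
Ranks ≤ 5: {1, 2, 3} → 3 values.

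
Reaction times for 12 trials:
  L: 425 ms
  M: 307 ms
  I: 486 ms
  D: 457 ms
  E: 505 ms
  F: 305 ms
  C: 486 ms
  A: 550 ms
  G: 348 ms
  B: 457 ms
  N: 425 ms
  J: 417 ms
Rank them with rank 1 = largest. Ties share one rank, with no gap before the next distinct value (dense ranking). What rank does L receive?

5

Sorted (descending): 550, 505, 486, 486, 457, 457, 425, 425, 417, 348, 307, 305
The 2 values of 486 share dense rank 3.
The 2 values of 457 share dense rank 4.
The 2 values of 425 share dense rank 5.
Remaining distinct values take the next consecutive integers.
L has value 425 ms → rank 5.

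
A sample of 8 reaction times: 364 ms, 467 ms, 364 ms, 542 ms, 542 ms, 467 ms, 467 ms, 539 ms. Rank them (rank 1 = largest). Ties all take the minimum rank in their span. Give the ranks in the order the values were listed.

7, 4, 7, 1, 1, 4, 4, 3

Sorted (descending): 542, 542, 539, 467, 467, 467, 364, 364
The 2 values of 542 occupy positions 1–2 → each gets rank 1.
The 3 values of 467 occupy positions 4–6 → each gets rank 4.
The 2 values of 364 occupy positions 7–8 → each gets rank 7.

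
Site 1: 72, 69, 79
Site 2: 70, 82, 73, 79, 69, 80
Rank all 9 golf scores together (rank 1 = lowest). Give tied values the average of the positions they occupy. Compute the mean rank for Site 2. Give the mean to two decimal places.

5.50

Sorted (ascending): 69, 69, 70, 72, 73, 79, 79, 80, 82
The 2 values of 69 occupy positions 1–2 → average rank (1+2)/2 = 1.5.
The 2 values of 79 occupy positions 6–7 → average rank (6+7)/2 = 6.5.
Site 2 values → pooled ranks: 70→3, 82→9, 73→5, 79→6.5, 69→1.5, 80→8
Mean rank = (3 + 9 + 5 + 6.5 + 1.5 + 8) / 6 = 5.50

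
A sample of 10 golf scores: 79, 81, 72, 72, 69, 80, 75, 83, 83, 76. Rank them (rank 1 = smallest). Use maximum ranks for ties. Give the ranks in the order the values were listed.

6, 8, 3, 3, 1, 7, 4, 10, 10, 5

Sorted (ascending): 69, 72, 72, 75, 76, 79, 80, 81, 83, 83
The 2 values of 72 occupy positions 2–3 → each gets rank 3.
The 2 values of 83 occupy positions 9–10 → each gets rank 10.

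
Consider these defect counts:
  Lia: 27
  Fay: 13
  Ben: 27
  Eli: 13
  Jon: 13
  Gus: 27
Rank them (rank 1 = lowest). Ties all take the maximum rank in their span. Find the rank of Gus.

6

Sorted (ascending): 13, 13, 13, 27, 27, 27
The 3 values of 13 occupy positions 1–3 → each gets rank 3.
The 3 values of 27 occupy positions 4–6 → each gets rank 6.
Gus has value 27 → rank 6.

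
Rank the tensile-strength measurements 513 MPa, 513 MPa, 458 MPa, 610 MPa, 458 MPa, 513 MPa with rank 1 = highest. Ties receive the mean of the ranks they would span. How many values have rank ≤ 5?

Sorted (descending): 610, 513, 513, 513, 458, 458
The 3 values of 513 occupy positions 2–4 → average rank 3.
The 2 values of 458 occupy positions 5–6 → average rank (5+6)/2 = 5.5.
Ranks ≤ 5: {1, 3, 3, 3} → 4 values.

4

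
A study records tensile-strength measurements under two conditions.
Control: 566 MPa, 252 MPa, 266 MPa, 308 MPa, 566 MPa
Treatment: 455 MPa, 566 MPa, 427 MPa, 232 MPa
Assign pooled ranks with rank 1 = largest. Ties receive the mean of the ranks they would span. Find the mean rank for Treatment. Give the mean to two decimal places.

Sorted (descending): 566, 566, 566, 455, 427, 308, 266, 252, 232
The 3 values of 566 occupy positions 1–3 → average rank 2.
Treatment values → pooled ranks: 455→4, 566→2, 427→5, 232→9
Mean rank = (4 + 2 + 5 + 9) / 4 = 5.00

5.00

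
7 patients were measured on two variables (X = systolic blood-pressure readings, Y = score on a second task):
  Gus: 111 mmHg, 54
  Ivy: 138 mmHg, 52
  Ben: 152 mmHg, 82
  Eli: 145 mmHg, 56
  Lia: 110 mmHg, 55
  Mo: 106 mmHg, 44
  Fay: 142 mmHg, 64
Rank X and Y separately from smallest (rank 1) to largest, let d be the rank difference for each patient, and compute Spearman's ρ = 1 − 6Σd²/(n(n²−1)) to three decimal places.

Ranks of variable 1: 3, 4, 7, 6, 2, 1, 5
Ranks of variable 2: 3, 2, 7, 5, 4, 1, 6
d = r₁ − r₂: 0, 2, 0, 1, -2, 0, -1
d²: 0, 4, 0, 1, 4, 0, 1; Σd² = 10
ρ = 1 − 6·10/(7·48) = 1 − 60/336 = 0.821

0.821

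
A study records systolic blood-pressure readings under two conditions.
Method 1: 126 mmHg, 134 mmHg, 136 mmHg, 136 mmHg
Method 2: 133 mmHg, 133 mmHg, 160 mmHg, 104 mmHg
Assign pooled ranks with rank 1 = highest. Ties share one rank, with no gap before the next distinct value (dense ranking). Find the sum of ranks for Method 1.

Sorted (descending): 160, 136, 136, 134, 133, 133, 126, 104
The 2 values of 136 share dense rank 2.
The 2 values of 133 share dense rank 4.
Remaining distinct values take the next consecutive integers.
Method 1 values → pooled ranks: 126→5, 134→3, 136→2, 136→2
Rank sum = 5 + 3 + 2 + 2 = 12

12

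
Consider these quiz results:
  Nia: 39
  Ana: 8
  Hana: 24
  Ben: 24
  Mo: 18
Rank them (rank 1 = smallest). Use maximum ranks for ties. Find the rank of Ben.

Sorted (ascending): 8, 18, 24, 24, 39
The 2 values of 24 occupy positions 3–4 → each gets rank 4.
Ben has value 24 → rank 4.

4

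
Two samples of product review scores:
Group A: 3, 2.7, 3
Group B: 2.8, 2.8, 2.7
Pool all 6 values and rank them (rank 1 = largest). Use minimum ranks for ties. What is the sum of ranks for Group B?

11

Sorted (descending): 3, 3, 2.8, 2.8, 2.7, 2.7
The 2 values of 3 occupy positions 1–2 → each gets rank 1.
The 2 values of 2.8 occupy positions 3–4 → each gets rank 3.
The 2 values of 2.7 occupy positions 5–6 → each gets rank 5.
Group B values → pooled ranks: 2.8→3, 2.8→3, 2.7→5
Rank sum = 3 + 3 + 5 = 11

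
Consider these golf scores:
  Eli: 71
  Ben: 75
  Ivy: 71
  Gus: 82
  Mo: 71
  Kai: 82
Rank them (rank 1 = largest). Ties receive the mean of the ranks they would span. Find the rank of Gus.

1.5

Sorted (descending): 82, 82, 75, 71, 71, 71
The 2 values of 82 occupy positions 1–2 → average rank (1+2)/2 = 1.5.
The 3 values of 71 occupy positions 4–6 → average rank 5.
Gus has value 82 → rank 1.5.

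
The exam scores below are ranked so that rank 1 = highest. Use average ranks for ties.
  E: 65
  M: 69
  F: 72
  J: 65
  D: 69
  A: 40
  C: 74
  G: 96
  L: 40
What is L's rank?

8.5

Sorted (descending): 96, 74, 72, 69, 69, 65, 65, 40, 40
The 2 values of 69 occupy positions 4–5 → average rank (4+5)/2 = 4.5.
The 2 values of 65 occupy positions 6–7 → average rank (6+7)/2 = 6.5.
The 2 values of 40 occupy positions 8–9 → average rank (8+9)/2 = 8.5.
L has value 40 → rank 8.5.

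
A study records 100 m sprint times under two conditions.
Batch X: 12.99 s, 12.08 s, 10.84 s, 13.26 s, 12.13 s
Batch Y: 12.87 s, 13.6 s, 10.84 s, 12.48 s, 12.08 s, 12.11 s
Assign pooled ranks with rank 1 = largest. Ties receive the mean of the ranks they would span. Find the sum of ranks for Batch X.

30

Sorted (descending): 13.6, 13.26, 12.99, 12.87, 12.48, 12.13, 12.11, 12.08, 12.08, 10.84, 10.84
The 2 values of 12.08 occupy positions 8–9 → average rank (8+9)/2 = 8.5.
The 2 values of 10.84 occupy positions 10–11 → average rank (10+11)/2 = 10.5.
Batch X values → pooled ranks: 12.99→3, 12.08→8.5, 10.84→10.5, 13.26→2, 12.13→6
Rank sum = 3 + 8.5 + 10.5 + 2 + 6 = 30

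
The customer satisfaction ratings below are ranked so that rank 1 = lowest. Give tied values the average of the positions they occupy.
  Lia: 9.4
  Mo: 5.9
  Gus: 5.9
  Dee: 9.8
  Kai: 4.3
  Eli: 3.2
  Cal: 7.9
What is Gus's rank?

3.5

Sorted (ascending): 3.2, 4.3, 5.9, 5.9, 7.9, 9.4, 9.8
The 2 values of 5.9 occupy positions 3–4 → average rank (3+4)/2 = 3.5.
Gus has value 5.9 → rank 3.5.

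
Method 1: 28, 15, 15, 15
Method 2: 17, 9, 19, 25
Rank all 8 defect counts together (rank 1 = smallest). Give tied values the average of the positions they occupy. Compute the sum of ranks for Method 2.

19

Sorted (ascending): 9, 15, 15, 15, 17, 19, 25, 28
The 3 values of 15 occupy positions 2–4 → average rank 3.
Method 2 values → pooled ranks: 17→5, 9→1, 19→6, 25→7
Rank sum = 5 + 1 + 6 + 7 = 19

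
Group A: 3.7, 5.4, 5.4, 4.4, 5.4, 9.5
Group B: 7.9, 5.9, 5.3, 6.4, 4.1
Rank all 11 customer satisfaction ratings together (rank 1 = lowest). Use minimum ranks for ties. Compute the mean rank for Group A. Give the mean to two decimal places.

Sorted (ascending): 3.7, 4.1, 4.4, 5.3, 5.4, 5.4, 5.4, 5.9, 6.4, 7.9, 9.5
The 3 values of 5.4 occupy positions 5–7 → each gets rank 5.
Group A values → pooled ranks: 3.7→1, 5.4→5, 5.4→5, 4.4→3, 5.4→5, 9.5→11
Mean rank = (1 + 5 + 5 + 3 + 5 + 11) / 6 = 5.00

5.00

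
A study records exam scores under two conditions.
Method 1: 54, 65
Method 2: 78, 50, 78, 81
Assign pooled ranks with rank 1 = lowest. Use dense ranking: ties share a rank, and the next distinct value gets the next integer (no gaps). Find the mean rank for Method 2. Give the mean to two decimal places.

Sorted (ascending): 50, 54, 65, 78, 78, 81
The 2 values of 78 share dense rank 4.
Remaining distinct values take the next consecutive integers.
Method 2 values → pooled ranks: 78→4, 50→1, 78→4, 81→5
Mean rank = (4 + 1 + 4 + 5) / 4 = 3.50

3.50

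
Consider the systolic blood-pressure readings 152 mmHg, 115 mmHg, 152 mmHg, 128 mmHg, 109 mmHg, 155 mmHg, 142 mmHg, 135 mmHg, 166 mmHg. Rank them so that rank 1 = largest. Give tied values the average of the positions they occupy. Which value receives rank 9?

Sorted (descending): 166, 155, 152, 152, 142, 135, 128, 115, 109
The 2 values of 152 occupy positions 3–4 → average rank (3+4)/2 = 3.5.
Rank 9 → value 109.

109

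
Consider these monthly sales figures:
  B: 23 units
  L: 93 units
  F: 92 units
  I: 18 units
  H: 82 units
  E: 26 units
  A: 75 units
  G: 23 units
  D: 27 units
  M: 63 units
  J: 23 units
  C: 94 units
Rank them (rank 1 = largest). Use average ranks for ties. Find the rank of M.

Sorted (descending): 94, 93, 92, 82, 75, 63, 27, 26, 23, 23, 23, 18
The 3 values of 23 occupy positions 9–11 → average rank 10.
M has value 63 units → rank 6.

6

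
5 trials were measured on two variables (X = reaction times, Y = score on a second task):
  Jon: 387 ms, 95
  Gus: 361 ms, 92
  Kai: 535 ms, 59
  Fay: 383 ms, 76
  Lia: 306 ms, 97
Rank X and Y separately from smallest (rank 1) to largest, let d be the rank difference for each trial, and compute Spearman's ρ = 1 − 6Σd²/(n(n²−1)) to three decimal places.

Ranks of variable 1: 4, 2, 5, 3, 1
Ranks of variable 2: 4, 3, 1, 2, 5
d = r₁ − r₂: 0, -1, 4, 1, -4
d²: 0, 1, 16, 1, 16; Σd² = 34
ρ = 1 − 6·34/(5·24) = 1 − 204/120 = -0.700

-0.700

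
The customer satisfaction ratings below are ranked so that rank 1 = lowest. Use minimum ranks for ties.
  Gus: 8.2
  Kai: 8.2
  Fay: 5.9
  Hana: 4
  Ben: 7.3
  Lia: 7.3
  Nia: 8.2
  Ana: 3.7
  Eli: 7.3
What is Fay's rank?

3

Sorted (ascending): 3.7, 4, 5.9, 7.3, 7.3, 7.3, 8.2, 8.2, 8.2
The 3 values of 7.3 occupy positions 4–6 → each gets rank 4.
The 3 values of 8.2 occupy positions 7–9 → each gets rank 7.
Fay has value 5.9 → rank 3.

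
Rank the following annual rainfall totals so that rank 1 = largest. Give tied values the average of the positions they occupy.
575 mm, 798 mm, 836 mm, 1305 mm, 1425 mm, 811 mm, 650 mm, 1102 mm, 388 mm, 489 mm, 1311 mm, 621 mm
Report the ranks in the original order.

10, 7, 5, 3, 1, 6, 8, 4, 12, 11, 2, 9

Sorted (descending): 1425, 1311, 1305, 1102, 836, 811, 798, 650, 621, 575, 489, 388
No ties — each value takes its position as its rank.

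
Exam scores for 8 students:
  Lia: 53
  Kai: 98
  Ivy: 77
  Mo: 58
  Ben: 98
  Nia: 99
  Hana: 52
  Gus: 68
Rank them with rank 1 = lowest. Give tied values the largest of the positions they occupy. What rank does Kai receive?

Sorted (ascending): 52, 53, 58, 68, 77, 98, 98, 99
The 2 values of 98 occupy positions 6–7 → each gets rank 7.
Kai has value 98 → rank 7.

7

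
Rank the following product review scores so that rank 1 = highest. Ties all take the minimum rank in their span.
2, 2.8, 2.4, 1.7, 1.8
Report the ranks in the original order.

3, 1, 2, 5, 4

Sorted (descending): 2.8, 2.4, 2, 1.8, 1.7
No ties — each value takes its position as its rank.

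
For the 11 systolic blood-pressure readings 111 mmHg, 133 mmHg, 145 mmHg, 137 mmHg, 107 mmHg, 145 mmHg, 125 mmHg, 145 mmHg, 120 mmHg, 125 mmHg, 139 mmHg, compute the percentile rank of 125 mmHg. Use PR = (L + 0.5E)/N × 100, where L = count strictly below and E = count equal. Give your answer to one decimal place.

36.4

N = 11.
Strictly below 125: 3. Equal to 125: 2.
PR = (3 + 0.5·2)/11 × 100 = 36.4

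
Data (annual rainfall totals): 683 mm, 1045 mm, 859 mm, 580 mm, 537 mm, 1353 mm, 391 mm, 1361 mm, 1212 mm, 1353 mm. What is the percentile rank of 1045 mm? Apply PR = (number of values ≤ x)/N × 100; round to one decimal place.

60.0

N = 10.
Strictly below 1045: 5. Equal to 1045: 1.
PR = 6/10 × 100 = 60.0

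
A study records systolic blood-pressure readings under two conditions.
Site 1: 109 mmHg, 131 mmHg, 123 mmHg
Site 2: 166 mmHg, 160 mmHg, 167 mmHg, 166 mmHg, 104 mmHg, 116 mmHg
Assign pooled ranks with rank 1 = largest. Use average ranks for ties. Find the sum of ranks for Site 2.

26

Sorted (descending): 167, 166, 166, 160, 131, 123, 116, 109, 104
The 2 values of 166 occupy positions 2–3 → average rank (2+3)/2 = 2.5.
Site 2 values → pooled ranks: 166→2.5, 160→4, 167→1, 166→2.5, 104→9, 116→7
Rank sum = 2.5 + 4 + 1 + 2.5 + 9 + 7 = 26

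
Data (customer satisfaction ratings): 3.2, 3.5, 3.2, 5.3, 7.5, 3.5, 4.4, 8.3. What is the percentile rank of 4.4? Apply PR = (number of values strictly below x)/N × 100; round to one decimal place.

N = 8.
Strictly below 4.4: 4. Equal to 4.4: 1.
PR = 4/8 × 100 = 50.0

50.0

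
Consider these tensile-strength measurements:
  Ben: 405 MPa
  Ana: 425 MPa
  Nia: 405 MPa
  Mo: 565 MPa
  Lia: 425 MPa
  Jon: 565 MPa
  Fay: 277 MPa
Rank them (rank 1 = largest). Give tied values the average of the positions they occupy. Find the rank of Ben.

5.5

Sorted (descending): 565, 565, 425, 425, 405, 405, 277
The 2 values of 565 occupy positions 1–2 → average rank (1+2)/2 = 1.5.
The 2 values of 425 occupy positions 3–4 → average rank (3+4)/2 = 3.5.
The 2 values of 405 occupy positions 5–6 → average rank (5+6)/2 = 5.5.
Ben has value 405 MPa → rank 5.5.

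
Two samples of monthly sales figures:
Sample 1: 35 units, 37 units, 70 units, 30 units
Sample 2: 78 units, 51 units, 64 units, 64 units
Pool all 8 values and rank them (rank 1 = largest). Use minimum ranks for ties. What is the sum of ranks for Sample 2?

12

Sorted (descending): 78, 70, 64, 64, 51, 37, 35, 30
The 2 values of 64 occupy positions 3–4 → each gets rank 3.
Sample 2 values → pooled ranks: 78→1, 51→5, 64→3, 64→3
Rank sum = 1 + 5 + 3 + 3 = 12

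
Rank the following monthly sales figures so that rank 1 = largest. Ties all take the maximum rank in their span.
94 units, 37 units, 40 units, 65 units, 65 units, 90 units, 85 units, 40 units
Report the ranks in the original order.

1, 8, 7, 5, 5, 2, 3, 7

Sorted (descending): 94, 90, 85, 65, 65, 40, 40, 37
The 2 values of 65 occupy positions 4–5 → each gets rank 5.
The 2 values of 40 occupy positions 6–7 → each gets rank 7.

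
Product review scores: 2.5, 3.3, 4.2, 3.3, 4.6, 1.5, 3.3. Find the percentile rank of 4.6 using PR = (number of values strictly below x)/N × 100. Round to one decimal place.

N = 7.
Strictly below 4.6: 6. Equal to 4.6: 1.
PR = 6/7 × 100 = 85.7

85.7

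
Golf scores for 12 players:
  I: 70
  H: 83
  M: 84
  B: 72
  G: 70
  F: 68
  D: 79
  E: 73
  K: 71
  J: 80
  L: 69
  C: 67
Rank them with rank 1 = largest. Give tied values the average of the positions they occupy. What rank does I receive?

Sorted (descending): 84, 83, 80, 79, 73, 72, 71, 70, 70, 69, 68, 67
The 2 values of 70 occupy positions 8–9 → average rank (8+9)/2 = 8.5.
I has value 70 → rank 8.5.

8.5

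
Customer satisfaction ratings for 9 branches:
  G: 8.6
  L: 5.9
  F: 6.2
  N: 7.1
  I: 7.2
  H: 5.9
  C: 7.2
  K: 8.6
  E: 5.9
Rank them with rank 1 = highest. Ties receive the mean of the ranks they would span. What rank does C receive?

3.5

Sorted (descending): 8.6, 8.6, 7.2, 7.2, 7.1, 6.2, 5.9, 5.9, 5.9
The 2 values of 8.6 occupy positions 1–2 → average rank (1+2)/2 = 1.5.
The 2 values of 7.2 occupy positions 3–4 → average rank (3+4)/2 = 3.5.
The 3 values of 5.9 occupy positions 7–9 → average rank 8.
C has value 7.2 → rank 3.5.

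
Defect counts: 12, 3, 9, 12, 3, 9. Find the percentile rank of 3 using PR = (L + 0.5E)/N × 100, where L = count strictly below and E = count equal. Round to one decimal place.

N = 6.
Strictly below 3: 0. Equal to 3: 2.
PR = (0 + 0.5·2)/6 × 100 = 16.7

16.7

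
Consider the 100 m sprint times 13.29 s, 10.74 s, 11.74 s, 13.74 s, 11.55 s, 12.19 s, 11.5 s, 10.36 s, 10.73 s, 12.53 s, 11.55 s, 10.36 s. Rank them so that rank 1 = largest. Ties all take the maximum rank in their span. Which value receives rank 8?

Sorted (descending): 13.74, 13.29, 12.53, 12.19, 11.74, 11.55, 11.55, 11.5, 10.74, 10.73, 10.36, 10.36
The 2 values of 11.55 occupy positions 6–7 → each gets rank 7.
The 2 values of 10.36 occupy positions 11–12 → each gets rank 12.
Rank 8 → value 11.5.

11.5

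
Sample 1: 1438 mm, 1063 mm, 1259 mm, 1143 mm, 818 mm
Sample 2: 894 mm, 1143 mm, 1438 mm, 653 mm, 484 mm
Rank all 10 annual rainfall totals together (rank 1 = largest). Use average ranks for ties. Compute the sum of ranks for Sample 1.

Sorted (descending): 1438, 1438, 1259, 1143, 1143, 1063, 894, 818, 653, 484
The 2 values of 1438 occupy positions 1–2 → average rank (1+2)/2 = 1.5.
The 2 values of 1143 occupy positions 4–5 → average rank (4+5)/2 = 4.5.
Sample 1 values → pooled ranks: 1438→1.5, 1063→6, 1259→3, 1143→4.5, 818→8
Rank sum = 1.5 + 6 + 3 + 4.5 + 8 = 23

23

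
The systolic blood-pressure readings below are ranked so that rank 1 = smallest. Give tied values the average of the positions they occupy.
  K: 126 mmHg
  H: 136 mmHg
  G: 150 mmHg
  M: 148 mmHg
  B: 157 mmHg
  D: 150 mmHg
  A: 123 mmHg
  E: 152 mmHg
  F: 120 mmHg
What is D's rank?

Sorted (ascending): 120, 123, 126, 136, 148, 150, 150, 152, 157
The 2 values of 150 occupy positions 6–7 → average rank (6+7)/2 = 6.5.
D has value 150 mmHg → rank 6.5.

6.5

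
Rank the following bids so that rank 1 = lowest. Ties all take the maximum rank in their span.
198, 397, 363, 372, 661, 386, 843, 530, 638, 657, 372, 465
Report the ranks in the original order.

Sorted (ascending): 198, 363, 372, 372, 386, 397, 465, 530, 638, 657, 661, 843
The 2 values of 372 occupy positions 3–4 → each gets rank 4.

1, 6, 2, 4, 11, 5, 12, 8, 9, 10, 4, 7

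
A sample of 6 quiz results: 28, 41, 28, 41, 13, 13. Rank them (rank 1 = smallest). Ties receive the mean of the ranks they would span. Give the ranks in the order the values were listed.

3.5, 5.5, 3.5, 5.5, 1.5, 1.5

Sorted (ascending): 13, 13, 28, 28, 41, 41
The 2 values of 13 occupy positions 1–2 → average rank (1+2)/2 = 1.5.
The 2 values of 28 occupy positions 3–4 → average rank (3+4)/2 = 3.5.
The 2 values of 41 occupy positions 5–6 → average rank (5+6)/2 = 5.5.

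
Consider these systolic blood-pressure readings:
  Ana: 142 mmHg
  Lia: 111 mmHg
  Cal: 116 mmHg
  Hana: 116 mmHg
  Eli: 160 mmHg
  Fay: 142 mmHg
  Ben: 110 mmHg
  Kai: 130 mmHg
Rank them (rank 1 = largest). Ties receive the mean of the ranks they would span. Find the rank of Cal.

5.5

Sorted (descending): 160, 142, 142, 130, 116, 116, 111, 110
The 2 values of 142 occupy positions 2–3 → average rank (2+3)/2 = 2.5.
The 2 values of 116 occupy positions 5–6 → average rank (5+6)/2 = 5.5.
Cal has value 116 mmHg → rank 5.5.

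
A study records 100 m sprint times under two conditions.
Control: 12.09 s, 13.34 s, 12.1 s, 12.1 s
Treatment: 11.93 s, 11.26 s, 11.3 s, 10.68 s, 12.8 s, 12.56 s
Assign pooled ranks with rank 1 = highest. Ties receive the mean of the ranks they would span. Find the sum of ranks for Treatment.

39

Sorted (descending): 13.34, 12.8, 12.56, 12.1, 12.1, 12.09, 11.93, 11.3, 11.26, 10.68
The 2 values of 12.1 occupy positions 4–5 → average rank (4+5)/2 = 4.5.
Treatment values → pooled ranks: 11.93→7, 11.26→9, 11.3→8, 10.68→10, 12.8→2, 12.56→3
Rank sum = 7 + 9 + 8 + 10 + 2 + 3 = 39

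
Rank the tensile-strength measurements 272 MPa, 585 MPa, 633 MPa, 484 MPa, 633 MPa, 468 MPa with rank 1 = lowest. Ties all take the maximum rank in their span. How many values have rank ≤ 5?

Sorted (ascending): 272, 468, 484, 585, 633, 633
The 2 values of 633 occupy positions 5–6 → each gets rank 6.
Ranks ≤ 5: {1, 2, 3, 4} → 4 values.

4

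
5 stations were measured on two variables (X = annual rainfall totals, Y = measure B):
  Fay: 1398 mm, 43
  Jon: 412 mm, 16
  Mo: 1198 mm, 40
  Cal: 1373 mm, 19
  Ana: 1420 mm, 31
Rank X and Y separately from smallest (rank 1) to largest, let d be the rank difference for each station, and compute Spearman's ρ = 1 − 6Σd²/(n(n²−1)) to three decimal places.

Ranks of variable 1: 4, 1, 2, 3, 5
Ranks of variable 2: 5, 1, 4, 2, 3
d = r₁ − r₂: -1, 0, -2, 1, 2
d²: 1, 0, 4, 1, 4; Σd² = 10
ρ = 1 − 6·10/(5·24) = 1 − 60/120 = 0.500

0.500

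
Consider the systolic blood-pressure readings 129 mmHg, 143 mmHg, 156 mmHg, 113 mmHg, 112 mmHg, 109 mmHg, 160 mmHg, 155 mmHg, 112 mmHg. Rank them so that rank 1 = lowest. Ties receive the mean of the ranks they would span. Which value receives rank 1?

Sorted (ascending): 109, 112, 112, 113, 129, 143, 155, 156, 160
The 2 values of 112 occupy positions 2–3 → average rank (2+3)/2 = 2.5.
Rank 1 → value 109.

109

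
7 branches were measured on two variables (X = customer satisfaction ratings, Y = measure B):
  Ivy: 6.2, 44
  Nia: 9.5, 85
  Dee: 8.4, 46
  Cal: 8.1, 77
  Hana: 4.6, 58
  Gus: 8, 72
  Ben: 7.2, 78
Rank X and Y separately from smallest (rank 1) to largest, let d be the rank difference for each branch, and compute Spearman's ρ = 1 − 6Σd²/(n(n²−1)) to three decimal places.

0.464

Ranks of variable 1: 2, 7, 6, 5, 1, 4, 3
Ranks of variable 2: 1, 7, 2, 5, 3, 4, 6
d = r₁ − r₂: 1, 0, 4, 0, -2, 0, -3
d²: 1, 0, 16, 0, 4, 0, 9; Σd² = 30
ρ = 1 − 6·30/(7·48) = 1 − 180/336 = 0.464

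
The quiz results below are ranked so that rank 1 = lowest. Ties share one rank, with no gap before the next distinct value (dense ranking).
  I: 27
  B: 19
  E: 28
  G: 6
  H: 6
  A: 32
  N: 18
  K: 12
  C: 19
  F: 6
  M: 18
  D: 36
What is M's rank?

Sorted (ascending): 6, 6, 6, 12, 18, 18, 19, 19, 27, 28, 32, 36
The 3 values of 6 share dense rank 1.
The 2 values of 18 share dense rank 3.
The 2 values of 19 share dense rank 4.
Remaining distinct values take the next consecutive integers.
M has value 18 → rank 3.

3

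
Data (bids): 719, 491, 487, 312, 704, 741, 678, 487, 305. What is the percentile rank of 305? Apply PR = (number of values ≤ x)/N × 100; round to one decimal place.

N = 9.
Strictly below 305: 0. Equal to 305: 1.
PR = 1/9 × 100 = 11.1

11.1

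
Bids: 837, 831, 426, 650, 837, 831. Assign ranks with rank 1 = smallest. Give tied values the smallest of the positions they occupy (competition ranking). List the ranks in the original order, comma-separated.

5, 3, 1, 2, 5, 3

Sorted (ascending): 426, 650, 831, 831, 837, 837
The 2 values of 831 occupy positions 3–4 → each gets rank 3.
The 2 values of 837 occupy positions 5–6 → each gets rank 5.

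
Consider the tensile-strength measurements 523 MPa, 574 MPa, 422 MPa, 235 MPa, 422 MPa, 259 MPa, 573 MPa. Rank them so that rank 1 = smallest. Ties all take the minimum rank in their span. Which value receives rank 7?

Sorted (ascending): 235, 259, 422, 422, 523, 573, 574
The 2 values of 422 occupy positions 3–4 → each gets rank 3.
Rank 7 → value 574.

574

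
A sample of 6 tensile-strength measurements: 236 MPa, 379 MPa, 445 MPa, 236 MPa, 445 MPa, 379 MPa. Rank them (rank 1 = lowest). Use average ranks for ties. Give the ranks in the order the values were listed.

1.5, 3.5, 5.5, 1.5, 5.5, 3.5

Sorted (ascending): 236, 236, 379, 379, 445, 445
The 2 values of 236 occupy positions 1–2 → average rank (1+2)/2 = 1.5.
The 2 values of 379 occupy positions 3–4 → average rank (3+4)/2 = 3.5.
The 2 values of 445 occupy positions 5–6 → average rank (5+6)/2 = 5.5.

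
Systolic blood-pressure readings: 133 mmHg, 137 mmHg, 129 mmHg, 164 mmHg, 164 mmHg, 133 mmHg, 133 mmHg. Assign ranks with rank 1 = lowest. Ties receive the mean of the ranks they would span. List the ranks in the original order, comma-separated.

Sorted (ascending): 129, 133, 133, 133, 137, 164, 164
The 3 values of 133 occupy positions 2–4 → average rank 3.
The 2 values of 164 occupy positions 6–7 → average rank (6+7)/2 = 6.5.

3, 5, 1, 6.5, 6.5, 3, 3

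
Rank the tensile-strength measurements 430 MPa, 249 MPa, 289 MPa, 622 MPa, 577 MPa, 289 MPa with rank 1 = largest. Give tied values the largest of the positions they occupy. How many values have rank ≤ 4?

Sorted (descending): 622, 577, 430, 289, 289, 249
The 2 values of 289 occupy positions 4–5 → each gets rank 5.
Ranks ≤ 4: {1, 2, 3} → 3 values.

3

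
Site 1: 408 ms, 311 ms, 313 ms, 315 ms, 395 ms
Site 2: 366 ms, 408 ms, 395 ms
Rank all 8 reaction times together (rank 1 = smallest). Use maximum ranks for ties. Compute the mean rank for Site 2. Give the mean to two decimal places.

6.00

Sorted (ascending): 311, 313, 315, 366, 395, 395, 408, 408
The 2 values of 395 occupy positions 5–6 → each gets rank 6.
The 2 values of 408 occupy positions 7–8 → each gets rank 8.
Site 2 values → pooled ranks: 366→4, 408→8, 395→6
Mean rank = (4 + 8 + 6) / 3 = 6.00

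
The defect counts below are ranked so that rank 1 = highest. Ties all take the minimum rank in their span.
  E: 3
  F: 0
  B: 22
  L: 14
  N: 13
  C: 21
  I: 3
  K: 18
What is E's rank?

Sorted (descending): 22, 21, 18, 14, 13, 3, 3, 0
The 2 values of 3 occupy positions 6–7 → each gets rank 6.
E has value 3 → rank 6.

6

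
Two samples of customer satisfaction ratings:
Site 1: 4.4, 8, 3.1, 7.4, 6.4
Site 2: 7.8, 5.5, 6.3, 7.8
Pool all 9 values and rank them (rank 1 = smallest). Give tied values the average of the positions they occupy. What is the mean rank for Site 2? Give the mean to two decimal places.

Sorted (ascending): 3.1, 4.4, 5.5, 6.3, 6.4, 7.4, 7.8, 7.8, 8
The 2 values of 7.8 occupy positions 7–8 → average rank (7+8)/2 = 7.5.
Site 2 values → pooled ranks: 7.8→7.5, 5.5→3, 6.3→4, 7.8→7.5
Mean rank = (7.5 + 3 + 4 + 7.5) / 4 = 5.50

5.50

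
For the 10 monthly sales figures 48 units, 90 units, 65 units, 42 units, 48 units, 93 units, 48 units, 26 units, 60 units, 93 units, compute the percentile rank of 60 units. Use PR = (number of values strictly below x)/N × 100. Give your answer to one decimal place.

50.0

N = 10.
Strictly below 60: 5. Equal to 60: 1.
PR = 5/10 × 100 = 50.0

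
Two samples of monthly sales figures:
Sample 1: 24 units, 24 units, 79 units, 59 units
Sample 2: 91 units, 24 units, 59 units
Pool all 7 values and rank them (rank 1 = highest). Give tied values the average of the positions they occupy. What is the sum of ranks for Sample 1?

Sorted (descending): 91, 79, 59, 59, 24, 24, 24
The 2 values of 59 occupy positions 3–4 → average rank (3+4)/2 = 3.5.
The 3 values of 24 occupy positions 5–7 → average rank 6.
Sample 1 values → pooled ranks: 24→6, 24→6, 79→2, 59→3.5
Rank sum = 6 + 6 + 2 + 3.5 = 17.5

17.5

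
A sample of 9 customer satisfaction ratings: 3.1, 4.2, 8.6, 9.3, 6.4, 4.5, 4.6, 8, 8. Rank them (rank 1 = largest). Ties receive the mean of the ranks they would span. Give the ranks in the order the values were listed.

Sorted (descending): 9.3, 8.6, 8, 8, 6.4, 4.6, 4.5, 4.2, 3.1
The 2 values of 8 occupy positions 3–4 → average rank (3+4)/2 = 3.5.

9, 8, 2, 1, 5, 7, 6, 3.5, 3.5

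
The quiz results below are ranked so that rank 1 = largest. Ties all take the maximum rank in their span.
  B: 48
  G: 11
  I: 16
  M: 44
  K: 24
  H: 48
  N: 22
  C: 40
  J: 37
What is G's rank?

Sorted (descending): 48, 48, 44, 40, 37, 24, 22, 16, 11
The 2 values of 48 occupy positions 1–2 → each gets rank 2.
G has value 11 → rank 9.

9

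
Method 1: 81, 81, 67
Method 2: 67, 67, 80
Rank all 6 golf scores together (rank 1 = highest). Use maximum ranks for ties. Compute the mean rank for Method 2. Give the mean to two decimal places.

Sorted (descending): 81, 81, 80, 67, 67, 67
The 2 values of 81 occupy positions 1–2 → each gets rank 2.
The 3 values of 67 occupy positions 4–6 → each gets rank 6.
Method 2 values → pooled ranks: 67→6, 67→6, 80→3
Mean rank = (6 + 6 + 3) / 3 = 5.00

5.00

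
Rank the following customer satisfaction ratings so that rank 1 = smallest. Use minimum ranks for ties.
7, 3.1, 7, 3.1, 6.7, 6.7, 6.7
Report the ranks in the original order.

6, 1, 6, 1, 3, 3, 3

Sorted (ascending): 3.1, 3.1, 6.7, 6.7, 6.7, 7, 7
The 2 values of 3.1 occupy positions 1–2 → each gets rank 1.
The 3 values of 6.7 occupy positions 3–5 → each gets rank 3.
The 2 values of 7 occupy positions 6–7 → each gets rank 6.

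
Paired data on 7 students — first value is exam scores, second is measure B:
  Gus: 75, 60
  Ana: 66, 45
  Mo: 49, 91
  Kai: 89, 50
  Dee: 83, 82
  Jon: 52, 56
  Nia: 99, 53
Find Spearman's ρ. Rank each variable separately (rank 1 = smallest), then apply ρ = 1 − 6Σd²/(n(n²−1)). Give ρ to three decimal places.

Ranks of variable 1: 4, 3, 1, 6, 5, 2, 7
Ranks of variable 2: 5, 1, 7, 2, 6, 4, 3
d = r₁ − r₂: -1, 2, -6, 4, -1, -2, 4
d²: 1, 4, 36, 16, 1, 4, 16; Σd² = 78
ρ = 1 − 6·78/(7·48) = 1 − 468/336 = -0.393

-0.393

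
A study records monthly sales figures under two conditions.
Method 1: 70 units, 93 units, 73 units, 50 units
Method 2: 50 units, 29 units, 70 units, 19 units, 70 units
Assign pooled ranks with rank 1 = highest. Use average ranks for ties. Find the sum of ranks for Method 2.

31.5

Sorted (descending): 93, 73, 70, 70, 70, 50, 50, 29, 19
The 3 values of 70 occupy positions 3–5 → average rank 4.
The 2 values of 50 occupy positions 6–7 → average rank (6+7)/2 = 6.5.
Method 2 values → pooled ranks: 50→6.5, 29→8, 70→4, 19→9, 70→4
Rank sum = 6.5 + 8 + 4 + 9 + 4 = 31.5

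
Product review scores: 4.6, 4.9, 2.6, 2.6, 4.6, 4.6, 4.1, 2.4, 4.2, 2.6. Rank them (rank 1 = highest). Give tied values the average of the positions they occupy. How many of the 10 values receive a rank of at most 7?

Sorted (descending): 4.9, 4.6, 4.6, 4.6, 4.2, 4.1, 2.6, 2.6, 2.6, 2.4
The 3 values of 4.6 occupy positions 2–4 → average rank 3.
The 3 values of 2.6 occupy positions 7–9 → average rank 8.
Ranks ≤ 7: {1, 3, 3, 3, 5, 6} → 6 values.

6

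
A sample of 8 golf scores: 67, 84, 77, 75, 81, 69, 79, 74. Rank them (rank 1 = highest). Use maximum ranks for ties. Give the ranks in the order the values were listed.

8, 1, 4, 5, 2, 7, 3, 6

Sorted (descending): 84, 81, 79, 77, 75, 74, 69, 67
No ties — each value takes its position as its rank.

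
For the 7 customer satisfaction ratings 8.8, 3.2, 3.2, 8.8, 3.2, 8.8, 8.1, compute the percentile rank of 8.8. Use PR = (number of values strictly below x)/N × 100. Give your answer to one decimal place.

57.1

N = 7.
Strictly below 8.8: 4. Equal to 8.8: 3.
PR = 4/7 × 100 = 57.1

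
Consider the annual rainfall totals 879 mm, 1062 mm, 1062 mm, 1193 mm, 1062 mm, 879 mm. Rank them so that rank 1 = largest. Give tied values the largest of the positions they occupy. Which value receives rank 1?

1193

Sorted (descending): 1193, 1062, 1062, 1062, 879, 879
The 3 values of 1062 occupy positions 2–4 → each gets rank 4.
The 2 values of 879 occupy positions 5–6 → each gets rank 6.
Rank 1 → value 1193.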